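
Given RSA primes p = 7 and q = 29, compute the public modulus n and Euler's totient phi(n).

Step 1: n = p * q = 7 * 29 = 203.
Step 2: phi(n) = (p-1)(q-1) = 6 * 28 = 168.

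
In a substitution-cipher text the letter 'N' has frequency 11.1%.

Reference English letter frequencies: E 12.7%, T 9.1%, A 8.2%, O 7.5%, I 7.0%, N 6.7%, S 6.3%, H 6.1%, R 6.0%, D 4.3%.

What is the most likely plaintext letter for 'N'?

Step 1: The observed frequency is 11.1%.
Step 2: Compare with English frequencies:
  E: 12.7% (difference: 1.6%) <-- closest
  T: 9.1% (difference: 2.0%)
  A: 8.2% (difference: 2.9%)
  O: 7.5% (difference: 3.6%)
  I: 7.0% (difference: 4.1%)
  N: 6.7% (difference: 4.4%)
  S: 6.3% (difference: 4.8%)
  H: 6.1% (difference: 5.0%)
  R: 6.0% (difference: 5.1%)
  D: 4.3% (difference: 6.8%)
Step 3: 'N' most likely represents 'E' (frequency 12.7%).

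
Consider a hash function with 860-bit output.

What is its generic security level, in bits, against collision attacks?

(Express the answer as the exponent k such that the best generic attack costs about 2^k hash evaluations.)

Step 1: The hash has a 860-bit output.
Step 2: Collision resistance means it should be infeasible to find any x != y with h(x) = h(y).
By the birthday bound, a generic collision search succeeds after about sqrt(2^860) = 2^(860/2) = 2^430 evaluations.
Step 3: Security level = 430 bits.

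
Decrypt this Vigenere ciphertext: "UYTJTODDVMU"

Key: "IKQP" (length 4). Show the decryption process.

Step 1: Key 'IKQP' has length 4. Extended key: IKQPIKQPIKQ
Step 2: Decrypt each position:
  U(20) - I(8) = 12 = M
  Y(24) - K(10) = 14 = O
  T(19) - Q(16) = 3 = D
  J(9) - P(15) = 20 = U
  T(19) - I(8) = 11 = L
  O(14) - K(10) = 4 = E
  D(3) - Q(16) = 13 = N
  D(3) - P(15) = 14 = O
  V(21) - I(8) = 13 = N
  M(12) - K(10) = 2 = C
  U(20) - Q(16) = 4 = E
Plaintext: MODULENONCE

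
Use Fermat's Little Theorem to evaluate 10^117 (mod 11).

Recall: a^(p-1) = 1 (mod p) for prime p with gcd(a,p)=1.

Step 1: Since 11 is prime, by Fermat's Little Theorem: 10^10 = 1 (mod 11).
Step 2: Reduce exponent: 117 mod 10 = 7.
Step 3: So 10^117 = 10^7 (mod 11).
Step 4: 10^7 mod 11 = 10.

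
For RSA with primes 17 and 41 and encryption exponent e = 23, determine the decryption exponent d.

Step 1: n = 17 * 41 = 697.
Step 2: phi(n) = 16 * 40 = 640.
Step 3: Find d such that 23 * d = 1 (mod 640).
Step 4: d = 23^(-1) mod 640 = 167.
Verification: 23 * 167 = 3841 = 6 * 640 + 1.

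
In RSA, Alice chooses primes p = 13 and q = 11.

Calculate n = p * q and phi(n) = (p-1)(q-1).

Step 1: n = p * q = 13 * 11 = 143.
Step 2: phi(n) = (p-1)(q-1) = 12 * 10 = 120.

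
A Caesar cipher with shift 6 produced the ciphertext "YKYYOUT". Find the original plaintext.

Step 1: Reverse the shift by subtracting 6 from each letter position.
  Y (position 24) -> position (24-6) mod 26 = 18 -> S
  K (position 10) -> position (10-6) mod 26 = 4 -> E
  Y (position 24) -> position (24-6) mod 26 = 18 -> S
  Y (position 24) -> position (24-6) mod 26 = 18 -> S
  O (position 14) -> position (14-6) mod 26 = 8 -> I
  U (position 20) -> position (20-6) mod 26 = 14 -> O
  T (position 19) -> position (19-6) mod 26 = 13 -> N
Decrypted message: SESSION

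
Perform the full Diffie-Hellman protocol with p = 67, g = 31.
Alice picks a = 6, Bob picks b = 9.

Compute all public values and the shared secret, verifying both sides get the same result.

Step 1: A = g^a mod p = 31^6 mod 67 = 40.
Step 2: B = g^b mod p = 31^9 mod 67 = 45.
Step 3: Alice computes s = B^a mod p = 45^6 mod 67 = 25.
Step 4: Bob computes s = A^b mod p = 40^9 mod 67 = 25.
Both sides agree: shared secret = 25.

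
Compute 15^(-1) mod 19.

Step 1: We need x such that 15 * x = 1 (mod 19).
Step 2: Using the extended Euclidean algorithm or trial:
  15 * 14 = 210 = 11 * 19 + 1.
Step 3: Since 210 mod 19 = 1, the inverse is x = 14.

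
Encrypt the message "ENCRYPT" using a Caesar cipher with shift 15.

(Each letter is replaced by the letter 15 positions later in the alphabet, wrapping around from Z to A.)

Step 1: For each letter, shift forward by 15 positions (mod 26).
  E (position 4) -> position (4+15) mod 26 = 19 -> T
  N (position 13) -> position (13+15) mod 26 = 2 -> C
  C (position 2) -> position (2+15) mod 26 = 17 -> R
  R (position 17) -> position (17+15) mod 26 = 6 -> G
  Y (position 24) -> position (24+15) mod 26 = 13 -> N
  P (position 15) -> position (15+15) mod 26 = 4 -> E
  T (position 19) -> position (19+15) mod 26 = 8 -> I
Result: TCRGNEI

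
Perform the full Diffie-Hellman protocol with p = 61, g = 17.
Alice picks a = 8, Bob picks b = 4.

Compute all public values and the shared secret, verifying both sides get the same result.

Step 1: A = g^a mod p = 17^8 mod 61 = 22.
Step 2: B = g^b mod p = 17^4 mod 61 = 12.
Step 3: Alice computes s = B^a mod p = 12^8 mod 61 = 16.
Step 4: Bob computes s = A^b mod p = 22^4 mod 61 = 16.
Both sides agree: shared secret = 16.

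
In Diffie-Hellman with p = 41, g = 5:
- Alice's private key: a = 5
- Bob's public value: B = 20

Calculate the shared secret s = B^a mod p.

Step 1: s = B^a mod p = 20^5 mod 41.
  20^1 mod 41 = 20
  20^2 mod 41 = (20 * 20) mod 41 = 31
  20^3 mod 41 = (31 * 20) mod 41 = 5
  20^4 mod 41 = (5 * 20) mod 41 = 18
  20^5 mod 41 = (18 * 20) mod 41 = 32
Result: shared secret = 32.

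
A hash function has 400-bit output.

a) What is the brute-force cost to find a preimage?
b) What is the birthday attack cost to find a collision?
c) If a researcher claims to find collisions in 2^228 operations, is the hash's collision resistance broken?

Step 1: Preimage resistance requires brute-force of 2^400 operations.
Step 2: Collision resistance (birthday bound) = 2^(400/2) = 2^200.
Step 3: The claimed attack costs 2^228 operations.
Step 4: Since 2^228 >= 2^200, the claimed attack is no faster than the generic birthday attack, so this does not break collision resistance.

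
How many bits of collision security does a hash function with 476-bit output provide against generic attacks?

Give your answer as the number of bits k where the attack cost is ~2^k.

Step 1: The hash has a 476-bit output.
Step 2: Collision resistance means it should be infeasible to find any x != y with h(x) = h(y).
By the birthday bound, a generic collision search succeeds after about sqrt(2^476) = 2^(476/2) = 2^238 evaluations.
Step 3: Security level = 238 bits.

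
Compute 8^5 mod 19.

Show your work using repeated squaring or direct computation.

Step 1: Compute 8^5 mod 19 step by step, reducing modulo 19 at each step.
  8^1 mod 19 = 8
  8^2 mod 19 = (8 * 8) mod 19 = 7
  8^3 mod 19 = (7 * 8) mod 19 = 18
  8^4 mod 19 = (18 * 8) mod 19 = 11
  8^5 mod 19 = (11 * 8) mod 19 = 12
Step 2: Result = 12.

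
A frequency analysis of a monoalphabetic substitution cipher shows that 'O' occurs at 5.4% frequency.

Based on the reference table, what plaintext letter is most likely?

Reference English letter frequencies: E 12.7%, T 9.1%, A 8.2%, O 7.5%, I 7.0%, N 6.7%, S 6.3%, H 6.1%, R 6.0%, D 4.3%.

Step 1: The observed frequency is 5.4%.
Step 2: Compare with English frequencies:
  E: 12.7% (difference: 7.3%)
  T: 9.1% (difference: 3.7%)
  A: 8.2% (difference: 2.8%)
  O: 7.5% (difference: 2.1%)
  I: 7.0% (difference: 1.6%)
  N: 6.7% (difference: 1.3%)
  S: 6.3% (difference: 0.9%)
  H: 6.1% (difference: 0.7%)
  R: 6.0% (difference: 0.6%) <-- closest
  D: 4.3% (difference: 1.1%)
Step 3: 'O' most likely represents 'R' (frequency 6.0%).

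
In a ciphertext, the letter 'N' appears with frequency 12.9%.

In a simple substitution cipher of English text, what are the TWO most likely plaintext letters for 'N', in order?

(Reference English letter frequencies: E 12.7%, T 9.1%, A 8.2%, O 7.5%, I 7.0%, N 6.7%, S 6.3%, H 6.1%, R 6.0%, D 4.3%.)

Step 1: Observed frequency of 'N' is 12.9%.
Step 2: Compute distances to each reference frequency and sort:
  E (12.7%): difference = 0.2% <-- BEST
  T (9.1%): difference = 3.8% <-- RUNNER-UP
  A (8.2%): difference = 4.7%
  O (7.5%): difference = 5.4%
  I (7.0%): difference = 5.9%
Step 3: Most likely is 'E' (12.7%, diff 0.2%); second most likely is 'T' (9.1%, diff 3.8%).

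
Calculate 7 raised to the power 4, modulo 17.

Step 1: Compute 7^4 mod 17 step by step, reducing modulo 17 at each step.
  7^1 mod 17 = 7
  7^2 mod 17 = (7 * 7) mod 17 = 15
  7^3 mod 17 = (15 * 7) mod 17 = 3
  7^4 mod 17 = (3 * 7) mod 17 = 4
Step 2: Result = 4.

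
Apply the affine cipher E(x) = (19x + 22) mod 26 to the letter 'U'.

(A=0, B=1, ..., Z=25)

Step 1: Convert 'U' to number: x = 20.
Step 2: E(20) = (19 * 20 + 22) mod 26 = 402 mod 26 = 12.
Step 3: Convert 12 back to letter: M.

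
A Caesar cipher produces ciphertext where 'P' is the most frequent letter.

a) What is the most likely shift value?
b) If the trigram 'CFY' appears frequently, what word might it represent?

Step 1: In English, 'E' is the most frequent letter (12.7%).
Step 2: The most frequent ciphertext letter is 'P' (position 15).
Step 3: Shift = (15 - 4) mod 26 = 11.
Step 4: Decrypt 'CFY' by shifting back 11:
  C -> R
  F -> U
  Y -> N
Step 5: 'CFY' decrypts to 'RUN'.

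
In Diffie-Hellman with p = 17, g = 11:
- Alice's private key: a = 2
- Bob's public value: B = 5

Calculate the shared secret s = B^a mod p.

Step 1: s = B^a mod p = 5^2 mod 17.
  5^1 mod 17 = 5
  5^2 mod 17 = (5 * 5) mod 17 = 8
Result: shared secret = 8.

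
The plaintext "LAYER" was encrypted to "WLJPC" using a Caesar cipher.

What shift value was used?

Step 1: Compare first letters: L (position 11) -> W (position 22).
Step 2: Shift = (22 - 11) mod 26 = 11.
The shift value is 11.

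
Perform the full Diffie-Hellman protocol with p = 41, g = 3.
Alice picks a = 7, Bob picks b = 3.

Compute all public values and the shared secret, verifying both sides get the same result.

Step 1: A = g^a mod p = 3^7 mod 41 = 14.
Step 2: B = g^b mod p = 3^3 mod 41 = 27.
Step 3: Alice computes s = B^a mod p = 27^7 mod 41 = 38.
Step 4: Bob computes s = A^b mod p = 14^3 mod 41 = 38.
Both sides agree: shared secret = 38.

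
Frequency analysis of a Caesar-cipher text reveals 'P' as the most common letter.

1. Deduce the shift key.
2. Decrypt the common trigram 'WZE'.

Step 1: In English, 'E' is the most frequent letter (12.7%).
Step 2: The most frequent ciphertext letter is 'P' (position 15).
Step 3: Shift = (15 - 4) mod 26 = 11.
Step 4: Decrypt 'WZE' by shifting back 11:
  W -> L
  Z -> O
  E -> T
Step 5: 'WZE' decrypts to 'LOT'.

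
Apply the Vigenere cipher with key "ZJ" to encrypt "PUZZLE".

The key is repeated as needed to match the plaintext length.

Step 1: Repeat key to match plaintext length:
  Plaintext: PUZZLE
  Key:       ZJZJZJ
Step 2: Encrypt each letter:
  P(15) + Z(25) = (15+25) mod 26 = 14 = O
  U(20) + J(9) = (20+9) mod 26 = 3 = D
  Z(25) + Z(25) = (25+25) mod 26 = 24 = Y
  Z(25) + J(9) = (25+9) mod 26 = 8 = I
  L(11) + Z(25) = (11+25) mod 26 = 10 = K
  E(4) + J(9) = (4+9) mod 26 = 13 = N
Ciphertext: ODYIKN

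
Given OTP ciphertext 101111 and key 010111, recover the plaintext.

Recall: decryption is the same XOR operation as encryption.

Step 1: XOR ciphertext with key:
  Ciphertext: 101111
  Key:        010111
  XOR:        111000
Step 2: Plaintext = 111000 = 56 in decimal.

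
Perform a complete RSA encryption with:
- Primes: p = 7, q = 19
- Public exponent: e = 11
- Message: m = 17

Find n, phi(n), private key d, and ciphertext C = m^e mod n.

Step 1: n = 7 * 19 = 133.
Step 2: phi(n) = (7-1)(19-1) = 6 * 18 = 108.
Step 3: Find d = 11^(-1) mod 108 = 59.
  Verify: 11 * 59 = 649 = 1 (mod 108).
Step 4: C = 17^11 mod 133 = 61.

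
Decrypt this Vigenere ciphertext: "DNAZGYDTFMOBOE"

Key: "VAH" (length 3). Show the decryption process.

Step 1: Key 'VAH' has length 3. Extended key: VAHVAHVAHVAHVA
Step 2: Decrypt each position:
  D(3) - V(21) = 8 = I
  N(13) - A(0) = 13 = N
  A(0) - H(7) = 19 = T
  Z(25) - V(21) = 4 = E
  G(6) - A(0) = 6 = G
  Y(24) - H(7) = 17 = R
  D(3) - V(21) = 8 = I
  T(19) - A(0) = 19 = T
  F(5) - H(7) = 24 = Y
  M(12) - V(21) = 17 = R
  O(14) - A(0) = 14 = O
  B(1) - H(7) = 20 = U
  O(14) - V(21) = 19 = T
  E(4) - A(0) = 4 = E
Plaintext: INTEGRITYROUTE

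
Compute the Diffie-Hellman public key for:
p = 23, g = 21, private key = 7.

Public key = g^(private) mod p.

Step 1: A = g^a mod p = 21^7 mod 23.
  21^1 mod 23 = 21
  21^2 mod 23 = (21 * 21) mod 23 = 4
  21^3 mod 23 = (4 * 21) mod 23 = 15
  21^4 mod 23 = (15 * 21) mod 23 = 16
  21^5 mod 23 = (16 * 21) mod 23 = 14
  21^6 mod 23 = (14 * 21) mod 23 = 18
  21^7 mod 23 = (18 * 21) mod 23 = 10
Result: A = 10.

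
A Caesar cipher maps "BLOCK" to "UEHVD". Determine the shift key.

Step 1: Compare first letters: B (position 1) -> U (position 20).
Step 2: Shift = (20 - 1) mod 26 = 19.
The shift value is 19.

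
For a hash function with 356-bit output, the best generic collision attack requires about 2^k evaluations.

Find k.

Step 1: The hash has a 356-bit output.
Step 2: Collision resistance means it should be infeasible to find any x != y with h(x) = h(y).
By the birthday bound, a generic collision search succeeds after about sqrt(2^356) = 2^(356/2) = 2^178 evaluations.
Step 3: Security level = 178 bits.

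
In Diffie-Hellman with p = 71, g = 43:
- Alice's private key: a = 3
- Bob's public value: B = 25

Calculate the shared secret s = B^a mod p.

Step 1: s = B^a mod p = 25^3 mod 71.
  25^1 mod 71 = 25
  25^2 mod 71 = (25 * 25) mod 71 = 57
  25^3 mod 71 = (57 * 25) mod 71 = 5
Result: shared secret = 5.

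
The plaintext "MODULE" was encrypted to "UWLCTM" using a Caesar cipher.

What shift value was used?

Step 1: Compare first letters: M (position 12) -> U (position 20).
Step 2: Shift = (20 - 12) mod 26 = 8.
The shift value is 8.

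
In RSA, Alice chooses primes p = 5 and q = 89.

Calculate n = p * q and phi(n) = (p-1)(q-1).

Step 1: n = p * q = 5 * 89 = 445.
Step 2: phi(n) = (p-1)(q-1) = 4 * 88 = 352.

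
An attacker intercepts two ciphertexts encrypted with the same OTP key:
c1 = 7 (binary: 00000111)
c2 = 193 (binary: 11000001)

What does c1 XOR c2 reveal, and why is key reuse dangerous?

Step 1: c1 XOR c2 = (m1 XOR k) XOR (m2 XOR k).
Step 2: By XOR associativity/commutativity: = m1 XOR m2 XOR k XOR k = m1 XOR m2.
Step 3: 00000111 XOR 11000001 = 11000110 = 198.
Step 4: The key cancels out! An attacker learns m1 XOR m2 = 198, revealing the relationship between plaintexts.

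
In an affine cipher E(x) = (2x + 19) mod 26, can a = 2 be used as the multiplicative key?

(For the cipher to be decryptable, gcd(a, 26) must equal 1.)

Step 1: Compute gcd(2, 26).
Step 2: gcd(2, 26) = 2.
Since gcd = 2 != 1, 2 shares a common factor with 26, so it cannot be used.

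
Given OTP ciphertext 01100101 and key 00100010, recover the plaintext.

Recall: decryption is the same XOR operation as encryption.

Step 1: XOR ciphertext with key:
  Ciphertext: 01100101
  Key:        00100010
  XOR:        01000111
Step 2: Plaintext = 01000111 = 71 in decimal.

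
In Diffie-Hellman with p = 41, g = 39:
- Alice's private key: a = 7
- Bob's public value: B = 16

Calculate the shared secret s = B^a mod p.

Step 1: s = B^a mod p = 16^7 mod 41.
  16^1 mod 41 = 16
  16^2 mod 41 = (16 * 16) mod 41 = 10
  16^3 mod 41 = (10 * 16) mod 41 = 37
  16^4 mod 41 = (37 * 16) mod 41 = 18
  16^5 mod 41 = (18 * 16) mod 41 = 1
  16^6 mod 41 = (1 * 16) mod 41 = 16
  16^7 mod 41 = (16 * 16) mod 41 = 10
Result: shared secret = 10.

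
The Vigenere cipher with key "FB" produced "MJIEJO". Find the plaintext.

Step 1: Extend key: FBFBFB
Step 2: Decrypt each letter (c - k) mod 26:
  M(12) - F(5) = (12-5) mod 26 = 7 = H
  J(9) - B(1) = (9-1) mod 26 = 8 = I
  I(8) - F(5) = (8-5) mod 26 = 3 = D
  E(4) - B(1) = (4-1) mod 26 = 3 = D
  J(9) - F(5) = (9-5) mod 26 = 4 = E
  O(14) - B(1) = (14-1) mod 26 = 13 = N
Plaintext: HIDDEN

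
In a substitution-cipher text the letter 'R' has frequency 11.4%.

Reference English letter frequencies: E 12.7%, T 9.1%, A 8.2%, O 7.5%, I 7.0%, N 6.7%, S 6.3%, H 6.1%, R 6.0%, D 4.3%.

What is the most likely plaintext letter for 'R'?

Step 1: The observed frequency is 11.4%.
Step 2: Compare with English frequencies:
  E: 12.7% (difference: 1.3%) <-- closest
  T: 9.1% (difference: 2.3%)
  A: 8.2% (difference: 3.2%)
  O: 7.5% (difference: 3.9%)
  I: 7.0% (difference: 4.4%)
  N: 6.7% (difference: 4.7%)
  S: 6.3% (difference: 5.1%)
  H: 6.1% (difference: 5.3%)
  R: 6.0% (difference: 5.4%)
  D: 4.3% (difference: 7.1%)
Step 3: 'R' most likely represents 'E' (frequency 12.7%).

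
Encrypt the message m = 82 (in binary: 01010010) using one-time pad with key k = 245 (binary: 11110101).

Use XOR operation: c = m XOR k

Step 1: Write out the XOR operation bit by bit:
  Message: 01010010
  Key:     11110101
  XOR:     10100111
Step 2: Convert to decimal: 10100111 = 167.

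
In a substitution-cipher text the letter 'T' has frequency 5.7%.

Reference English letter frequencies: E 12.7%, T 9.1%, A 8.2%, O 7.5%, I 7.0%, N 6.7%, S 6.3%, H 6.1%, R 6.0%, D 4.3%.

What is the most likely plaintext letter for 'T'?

Step 1: The observed frequency is 5.7%.
Step 2: Compare with English frequencies:
  E: 12.7% (difference: 7.0%)
  T: 9.1% (difference: 3.4%)
  A: 8.2% (difference: 2.5%)
  O: 7.5% (difference: 1.8%)
  I: 7.0% (difference: 1.3%)
  N: 6.7% (difference: 1.0%)
  S: 6.3% (difference: 0.6%)
  H: 6.1% (difference: 0.4%)
  R: 6.0% (difference: 0.3%) <-- closest
  D: 4.3% (difference: 1.4%)
Step 3: 'T' most likely represents 'R' (frequency 6.0%).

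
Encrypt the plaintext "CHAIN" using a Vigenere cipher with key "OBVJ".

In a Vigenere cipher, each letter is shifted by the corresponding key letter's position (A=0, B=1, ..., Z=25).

Step 1: Repeat key to match plaintext length:
  Plaintext: CHAIN
  Key:       OBVJO
Step 2: Encrypt each letter:
  C(2) + O(14) = (2+14) mod 26 = 16 = Q
  H(7) + B(1) = (7+1) mod 26 = 8 = I
  A(0) + V(21) = (0+21) mod 26 = 21 = V
  I(8) + J(9) = (8+9) mod 26 = 17 = R
  N(13) + O(14) = (13+14) mod 26 = 1 = B
Ciphertext: QIVRB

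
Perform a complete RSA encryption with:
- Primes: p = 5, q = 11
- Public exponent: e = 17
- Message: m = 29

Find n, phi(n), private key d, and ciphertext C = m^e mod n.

Step 1: n = 5 * 11 = 55.
Step 2: phi(n) = (5-1)(11-1) = 4 * 10 = 40.
Step 3: Find d = 17^(-1) mod 40 = 33.
  Verify: 17 * 33 = 561 = 1 (mod 40).
Step 4: C = 29^17 mod 55 = 39.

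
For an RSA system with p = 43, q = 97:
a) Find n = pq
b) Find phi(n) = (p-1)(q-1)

Step 1: n = p * q = 43 * 97 = 4171.
Step 2: phi(n) = (p-1)(q-1) = 42 * 96 = 4032.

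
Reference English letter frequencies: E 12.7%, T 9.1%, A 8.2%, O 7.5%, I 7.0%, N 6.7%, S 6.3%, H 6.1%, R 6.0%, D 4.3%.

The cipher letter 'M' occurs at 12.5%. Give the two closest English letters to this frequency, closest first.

Step 1: Observed frequency of 'M' is 12.5%.
Step 2: Compute distances to each reference frequency and sort:
  E (12.7%): difference = 0.2% <-- BEST
  T (9.1%): difference = 3.4% <-- RUNNER-UP
  A (8.2%): difference = 4.3%
  O (7.5%): difference = 5.0%
  I (7.0%): difference = 5.5%
Step 3: Most likely is 'E' (12.7%, diff 0.2%); second most likely is 'T' (9.1%, diff 3.4%).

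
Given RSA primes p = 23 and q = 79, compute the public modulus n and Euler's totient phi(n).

Step 1: n = p * q = 23 * 79 = 1817.
Step 2: phi(n) = (p-1)(q-1) = 22 * 78 = 1716.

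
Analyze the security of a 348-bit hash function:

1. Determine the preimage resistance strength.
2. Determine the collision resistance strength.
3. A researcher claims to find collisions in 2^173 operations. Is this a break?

Step 1: Preimage resistance requires brute-force of 2^348 operations.
Step 2: Collision resistance (birthday bound) = 2^(348/2) = 2^174.
Step 3: The claimed attack costs 2^173 operations.
Step 4: Since 2^173 < 2^174, the claimed attack beats the generic birthday bound, so collision resistance is broken.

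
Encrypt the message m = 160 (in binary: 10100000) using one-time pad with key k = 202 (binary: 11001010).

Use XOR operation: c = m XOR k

Step 1: Write out the XOR operation bit by bit:
  Message: 10100000
  Key:     11001010
  XOR:     01101010
Step 2: Convert to decimal: 01101010 = 106.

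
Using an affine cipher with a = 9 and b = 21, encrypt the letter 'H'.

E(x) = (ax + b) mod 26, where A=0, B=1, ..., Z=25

Step 1: Convert 'H' to number: x = 7.
Step 2: E(7) = (9 * 7 + 21) mod 26 = 84 mod 26 = 6.
Step 3: Convert 6 back to letter: G.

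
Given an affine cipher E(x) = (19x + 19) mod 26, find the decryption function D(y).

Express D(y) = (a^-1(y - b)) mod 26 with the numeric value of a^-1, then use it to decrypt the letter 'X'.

Step 1: Find a^-1, the modular inverse of 19 mod 26.
Step 2: We need 19 * a^-1 = 1 (mod 26).
Step 3: 19 * 11 = 209 = 8 * 26 + 1, so a^-1 = 11.
Step 4: D(y) = 11(y - 19) mod 26.
Step 5: Apply to 'X' (y = 23): D(23) = 11 * (23 - 19) mod 26 = 11 * 4 mod 26 = 18 -> 'S'.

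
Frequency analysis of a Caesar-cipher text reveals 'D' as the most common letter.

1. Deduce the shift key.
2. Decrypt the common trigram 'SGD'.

Step 1: In English, 'E' is the most frequent letter (12.7%).
Step 2: The most frequent ciphertext letter is 'D' (position 3).
Step 3: Shift = (3 - 4) mod 26 = 25.
Step 4: Decrypt 'SGD' by shifting back 25:
  S -> T
  G -> H
  D -> E
Step 5: 'SGD' decrypts to 'THE'.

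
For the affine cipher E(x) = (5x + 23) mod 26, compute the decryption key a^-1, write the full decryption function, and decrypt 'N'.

Step 1: Find a^-1, the modular inverse of 5 mod 26.
Step 2: We need 5 * a^-1 = 1 (mod 26).
Step 3: 5 * 21 = 105 = 4 * 26 + 1, so a^-1 = 21.
Step 4: D(y) = 21(y - 23) mod 26.
Step 5: Apply to 'N' (y = 13): D(13) = 21 * (13 - 23) mod 26 = 21 * -10 mod 26 = 24 -> 'Y'.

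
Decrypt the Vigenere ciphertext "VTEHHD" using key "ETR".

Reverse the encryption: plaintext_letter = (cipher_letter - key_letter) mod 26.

Step 1: Extend key: ETRETR
Step 2: Decrypt each letter (c - k) mod 26:
  V(21) - E(4) = (21-4) mod 26 = 17 = R
  T(19) - T(19) = (19-19) mod 26 = 0 = A
  E(4) - R(17) = (4-17) mod 26 = 13 = N
  H(7) - E(4) = (7-4) mod 26 = 3 = D
  H(7) - T(19) = (7-19) mod 26 = 14 = O
  D(3) - R(17) = (3-17) mod 26 = 12 = M
Plaintext: RANDOM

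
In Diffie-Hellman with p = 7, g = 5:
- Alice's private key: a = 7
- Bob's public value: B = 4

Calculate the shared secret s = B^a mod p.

Step 1: s = B^a mod p = 4^7 mod 7.
  4^1 mod 7 = 4
  4^2 mod 7 = (4 * 4) mod 7 = 2
  4^3 mod 7 = (2 * 4) mod 7 = 1
  4^4 mod 7 = (1 * 4) mod 7 = 4
  4^5 mod 7 = (4 * 4) mod 7 = 2
  4^6 mod 7 = (2 * 4) mod 7 = 1
  4^7 mod 7 = (1 * 4) mod 7 = 4
Result: shared secret = 4.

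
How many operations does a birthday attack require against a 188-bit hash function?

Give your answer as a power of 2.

Step 1: The birthday paradox gives collision probability ~50% after sqrt(2^n) = 2^(n/2) hashes.
Step 2: For 188-bit output: 2^(188/2) = 2^94.
Step 3: Approximately 2^94 hash computations needed.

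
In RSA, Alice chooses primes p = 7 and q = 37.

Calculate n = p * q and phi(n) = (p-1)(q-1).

Step 1: n = p * q = 7 * 37 = 259.
Step 2: phi(n) = (p-1)(q-1) = 6 * 36 = 216.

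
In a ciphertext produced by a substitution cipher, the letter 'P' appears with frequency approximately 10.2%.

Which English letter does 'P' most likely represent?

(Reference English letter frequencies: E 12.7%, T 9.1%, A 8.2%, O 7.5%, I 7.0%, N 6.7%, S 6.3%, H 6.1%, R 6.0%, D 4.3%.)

Step 1: The observed frequency is 10.2%.
Step 2: Compare with English frequencies:
  E: 12.7% (difference: 2.5%)
  T: 9.1% (difference: 1.1%) <-- closest
  A: 8.2% (difference: 2.0%)
  O: 7.5% (difference: 2.7%)
  I: 7.0% (difference: 3.2%)
  N: 6.7% (difference: 3.5%)
  S: 6.3% (difference: 3.9%)
  H: 6.1% (difference: 4.1%)
  R: 6.0% (difference: 4.2%)
  D: 4.3% (difference: 5.9%)
Step 3: 'P' most likely represents 'T' (frequency 9.1%).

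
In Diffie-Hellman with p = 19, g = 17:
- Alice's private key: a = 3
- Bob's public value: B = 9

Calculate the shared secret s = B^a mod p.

Step 1: s = B^a mod p = 9^3 mod 19.
  9^1 mod 19 = 9
  9^2 mod 19 = (9 * 9) mod 19 = 5
  9^3 mod 19 = (5 * 9) mod 19 = 7
Result: shared secret = 7.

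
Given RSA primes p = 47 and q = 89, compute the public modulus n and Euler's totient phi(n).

Step 1: n = p * q = 47 * 89 = 4183.
Step 2: phi(n) = (p-1)(q-1) = 46 * 88 = 4048.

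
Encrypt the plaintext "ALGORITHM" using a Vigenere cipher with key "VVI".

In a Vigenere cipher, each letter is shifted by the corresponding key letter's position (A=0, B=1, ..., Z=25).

Step 1: Repeat key to match plaintext length:
  Plaintext: ALGORITHM
  Key:       VVIVVIVVI
Step 2: Encrypt each letter:
  A(0) + V(21) = (0+21) mod 26 = 21 = V
  L(11) + V(21) = (11+21) mod 26 = 6 = G
  G(6) + I(8) = (6+8) mod 26 = 14 = O
  O(14) + V(21) = (14+21) mod 26 = 9 = J
  R(17) + V(21) = (17+21) mod 26 = 12 = M
  I(8) + I(8) = (8+8) mod 26 = 16 = Q
  T(19) + V(21) = (19+21) mod 26 = 14 = O
  H(7) + V(21) = (7+21) mod 26 = 2 = C
  M(12) + I(8) = (12+8) mod 26 = 20 = U
Ciphertext: VGOJMQOCU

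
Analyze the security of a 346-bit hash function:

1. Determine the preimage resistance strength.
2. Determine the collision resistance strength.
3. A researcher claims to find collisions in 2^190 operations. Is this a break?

Step 1: Preimage resistance requires brute-force of 2^346 operations.
Step 2: Collision resistance (birthday bound) = 2^(346/2) = 2^173.
Step 3: The claimed attack costs 2^190 operations.
Step 4: Since 2^190 >= 2^173, the claimed attack is no faster than the generic birthday attack, so this does not break collision resistance.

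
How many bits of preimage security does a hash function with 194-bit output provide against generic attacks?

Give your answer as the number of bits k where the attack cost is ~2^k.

Step 1: The hash has a 194-bit output.
Step 2: Preimage resistance means: given a digest h(x), it should be infeasible to find any input that hashes to it.
With a 194-bit output there are 2^194 possible digests, so a generic brute-force preimage search costs about 2^194 evaluations.
Step 3: Security level = 194 bits.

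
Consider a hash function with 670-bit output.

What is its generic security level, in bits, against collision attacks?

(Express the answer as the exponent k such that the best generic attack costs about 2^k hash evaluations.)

Step 1: The hash has a 670-bit output.
Step 2: Collision resistance means it should be infeasible to find any x != y with h(x) = h(y).
By the birthday bound, a generic collision search succeeds after about sqrt(2^670) = 2^(670/2) = 2^335 evaluations.
Step 3: Security level = 335 bits.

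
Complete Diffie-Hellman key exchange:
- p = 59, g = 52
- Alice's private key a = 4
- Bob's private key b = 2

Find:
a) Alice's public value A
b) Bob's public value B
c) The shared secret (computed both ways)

Step 1: A = g^a mod p = 52^4 mod 59 = 41.
Step 2: B = g^b mod p = 52^2 mod 59 = 49.
Step 3: Alice computes s = B^a mod p = 49^4 mod 59 = 29.
Step 4: Bob computes s = A^b mod p = 41^2 mod 59 = 29.
Both sides agree: shared secret = 29.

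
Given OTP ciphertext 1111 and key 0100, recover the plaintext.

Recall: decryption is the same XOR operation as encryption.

Step 1: XOR ciphertext with key:
  Ciphertext: 1111
  Key:        0100
  XOR:        1011
Step 2: Plaintext = 1011 = 11 in decimal.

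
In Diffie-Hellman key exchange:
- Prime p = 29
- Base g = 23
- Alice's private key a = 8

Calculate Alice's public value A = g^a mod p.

Step 1: A = g^a mod p = 23^8 mod 29.
  23^1 mod 29 = 23
  23^2 mod 29 = (23 * 23) mod 29 = 7
  23^3 mod 29 = (7 * 23) mod 29 = 16
  23^4 mod 29 = (16 * 23) mod 29 = 20
  23^5 mod 29 = (20 * 23) mod 29 = 25
  23^6 mod 29 = (25 * 23) mod 29 = 24
  23^7 mod 29 = (24 * 23) mod 29 = 1
  23^8 mod 29 = (1 * 23) mod 29 = 23
Result: A = 23.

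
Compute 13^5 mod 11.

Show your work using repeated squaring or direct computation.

Step 1: Compute 13^5 mod 11 step by step, reducing modulo 11 at each step.
  13^1 mod 11 = 2
  13^2 mod 11 = (2 * 13) mod 11 = 4
  13^3 mod 11 = (4 * 13) mod 11 = 8
  13^4 mod 11 = (8 * 13) mod 11 = 5
  13^5 mod 11 = (5 * 13) mod 11 = 10
Step 2: Result = 10.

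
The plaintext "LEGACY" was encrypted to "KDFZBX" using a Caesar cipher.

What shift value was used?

Step 1: Compare first letters: L (position 11) -> K (position 10).
Step 2: Shift = (10 - 11) mod 26 = 25.
The shift value is 25.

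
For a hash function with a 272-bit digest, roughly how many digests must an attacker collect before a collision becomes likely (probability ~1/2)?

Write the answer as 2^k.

Step 1: The birthday paradox gives collision probability ~50% after sqrt(2^n) = 2^(n/2) hashes.
Step 2: For 272-bit output: 2^(272/2) = 2^136.
Step 3: Approximately 2^136 hash computations needed.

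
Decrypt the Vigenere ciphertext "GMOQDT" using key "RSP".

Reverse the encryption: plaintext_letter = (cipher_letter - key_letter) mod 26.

Step 1: Extend key: RSPRSP
Step 2: Decrypt each letter (c - k) mod 26:
  G(6) - R(17) = (6-17) mod 26 = 15 = P
  M(12) - S(18) = (12-18) mod 26 = 20 = U
  O(14) - P(15) = (14-15) mod 26 = 25 = Z
  Q(16) - R(17) = (16-17) mod 26 = 25 = Z
  D(3) - S(18) = (3-18) mod 26 = 11 = L
  T(19) - P(15) = (19-15) mod 26 = 4 = E
Plaintext: PUZZLE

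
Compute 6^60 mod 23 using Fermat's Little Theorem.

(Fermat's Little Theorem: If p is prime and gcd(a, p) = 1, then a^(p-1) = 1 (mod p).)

Step 1: Since 23 is prime, by Fermat's Little Theorem: 6^22 = 1 (mod 23).
Step 2: Reduce exponent: 60 mod 22 = 16.
Step 3: So 6^60 = 6^16 (mod 23).
Step 4: 6^16 mod 23 = 2.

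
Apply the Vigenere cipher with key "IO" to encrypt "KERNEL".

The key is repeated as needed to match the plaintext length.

Step 1: Repeat key to match plaintext length:
  Plaintext: KERNEL
  Key:       IOIOIO
Step 2: Encrypt each letter:
  K(10) + I(8) = (10+8) mod 26 = 18 = S
  E(4) + O(14) = (4+14) mod 26 = 18 = S
  R(17) + I(8) = (17+8) mod 26 = 25 = Z
  N(13) + O(14) = (13+14) mod 26 = 1 = B
  E(4) + I(8) = (4+8) mod 26 = 12 = M
  L(11) + O(14) = (11+14) mod 26 = 25 = Z
Ciphertext: SSZBMZ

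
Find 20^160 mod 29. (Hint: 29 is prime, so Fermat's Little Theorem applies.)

Step 1: Since 29 is prime, by Fermat's Little Theorem: 20^28 = 1 (mod 29).
Step 2: Reduce exponent: 160 mod 28 = 20.
Step 3: So 20^160 = 20^20 (mod 29).
Step 4: 20^20 mod 29 = 16.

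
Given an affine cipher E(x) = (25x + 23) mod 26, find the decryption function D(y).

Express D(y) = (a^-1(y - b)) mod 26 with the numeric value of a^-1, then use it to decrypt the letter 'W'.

Step 1: Find a^-1, the modular inverse of 25 mod 26.
Step 2: We need 25 * a^-1 = 1 (mod 26).
Step 3: 25 * 25 = 625 = 24 * 26 + 1, so a^-1 = 25.
Step 4: D(y) = 25(y - 23) mod 26.
Step 5: Apply to 'W' (y = 22): D(22) = 25 * (22 - 23) mod 26 = 25 * -1 mod 26 = 1 -> 'B'.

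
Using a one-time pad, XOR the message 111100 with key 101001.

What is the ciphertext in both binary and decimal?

Step 1: Write out the XOR operation bit by bit:
  Message: 111100
  Key:     101001
  XOR:     010101
Step 2: Convert to decimal: 010101 = 21.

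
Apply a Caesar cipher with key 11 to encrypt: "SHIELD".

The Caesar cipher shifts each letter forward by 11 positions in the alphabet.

Step 1: For each letter, shift forward by 11 positions (mod 26).
  S (position 18) -> position (18+11) mod 26 = 3 -> D
  H (position 7) -> position (7+11) mod 26 = 18 -> S
  I (position 8) -> position (8+11) mod 26 = 19 -> T
  E (position 4) -> position (4+11) mod 26 = 15 -> P
  L (position 11) -> position (11+11) mod 26 = 22 -> W
  D (position 3) -> position (3+11) mod 26 = 14 -> O
Result: DSTPWO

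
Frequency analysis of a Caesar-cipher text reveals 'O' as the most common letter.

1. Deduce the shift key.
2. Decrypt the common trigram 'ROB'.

Step 1: In English, 'E' is the most frequent letter (12.7%).
Step 2: The most frequent ciphertext letter is 'O' (position 14).
Step 3: Shift = (14 - 4) mod 26 = 10.
Step 4: Decrypt 'ROB' by shifting back 10:
  R -> H
  O -> E
  B -> R
Step 5: 'ROB' decrypts to 'HER'.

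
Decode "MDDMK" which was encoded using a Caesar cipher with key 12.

Step 1: Reverse the shift by subtracting 12 from each letter position.
  M (position 12) -> position (12-12) mod 26 = 0 -> A
  D (position 3) -> position (3-12) mod 26 = 17 -> R
  D (position 3) -> position (3-12) mod 26 = 17 -> R
  M (position 12) -> position (12-12) mod 26 = 0 -> A
  K (position 10) -> position (10-12) mod 26 = 24 -> Y
Decrypted message: ARRAY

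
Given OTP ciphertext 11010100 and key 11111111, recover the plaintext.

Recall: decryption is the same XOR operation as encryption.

Step 1: XOR ciphertext with key:
  Ciphertext: 11010100
  Key:        11111111
  XOR:        00101011
Step 2: Plaintext = 00101011 = 43 in decimal.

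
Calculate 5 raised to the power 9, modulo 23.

Step 1: Compute 5^9 mod 23 step by step, reducing modulo 23 at each step.
  5^1 mod 23 = 5
  5^2 mod 23 = (5 * 5) mod 23 = 2
  5^3 mod 23 = (2 * 5) mod 23 = 10
  5^4 mod 23 = (10 * 5) mod 23 = 4
  5^5 mod 23 = (4 * 5) mod 23 = 20
  5^6 mod 23 = (20 * 5) mod 23 = 8
  5^7 mod 23 = (8 * 5) mod 23 = 17
  5^8 mod 23 = (17 * 5) mod 23 = 16
  5^9 mod 23 = (16 * 5) mod 23 = 11
Step 2: Result = 11.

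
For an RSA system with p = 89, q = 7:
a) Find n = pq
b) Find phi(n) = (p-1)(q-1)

Step 1: n = p * q = 89 * 7 = 623.
Step 2: phi(n) = (p-1)(q-1) = 88 * 6 = 528.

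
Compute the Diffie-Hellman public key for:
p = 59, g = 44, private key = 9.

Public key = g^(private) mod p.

Step 1: A = g^a mod p = 44^9 mod 59.
  44^1 mod 59 = 44
  44^2 mod 59 = (44 * 44) mod 59 = 48
  44^3 mod 59 = (48 * 44) mod 59 = 47
  44^4 mod 59 = (47 * 44) mod 59 = 3
  44^5 mod 59 = (3 * 44) mod 59 = 14
  44^6 mod 59 = (14 * 44) mod 59 = 26
  44^7 mod 59 = (26 * 44) mod 59 = 23
  44^8 mod 59 = (23 * 44) mod 59 = 9
  44^9 mod 59 = (9 * 44) mod 59 = 42
Result: A = 42.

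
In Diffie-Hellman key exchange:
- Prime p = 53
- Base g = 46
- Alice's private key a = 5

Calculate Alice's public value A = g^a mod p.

Step 1: A = g^a mod p = 46^5 mod 53.
  46^1 mod 53 = 46
  46^2 mod 53 = (46 * 46) mod 53 = 49
  46^3 mod 53 = (49 * 46) mod 53 = 28
  46^4 mod 53 = (28 * 46) mod 53 = 16
  46^5 mod 53 = (16 * 46) mod 53 = 47
Result: A = 47.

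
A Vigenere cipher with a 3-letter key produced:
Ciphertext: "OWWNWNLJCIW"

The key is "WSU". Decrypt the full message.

Step 1: Key 'WSU' has length 3. Extended key: WSUWSUWSUWS
Step 2: Decrypt each position:
  O(14) - W(22) = 18 = S
  W(22) - S(18) = 4 = E
  W(22) - U(20) = 2 = C
  N(13) - W(22) = 17 = R
  W(22) - S(18) = 4 = E
  N(13) - U(20) = 19 = T
  L(11) - W(22) = 15 = P
  J(9) - S(18) = 17 = R
  C(2) - U(20) = 8 = I
  I(8) - W(22) = 12 = M
  W(22) - S(18) = 4 = E
Plaintext: SECRETPRIME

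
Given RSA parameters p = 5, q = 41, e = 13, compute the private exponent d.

Step 1: n = 5 * 41 = 205.
Step 2: phi(n) = 4 * 40 = 160.
Step 3: Find d such that 13 * d = 1 (mod 160).
Step 4: d = 13^(-1) mod 160 = 37.
Verification: 13 * 37 = 481 = 3 * 160 + 1.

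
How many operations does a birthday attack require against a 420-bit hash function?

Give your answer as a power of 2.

Step 1: The birthday paradox gives collision probability ~50% after sqrt(2^n) = 2^(n/2) hashes.
Step 2: For 420-bit output: 2^(420/2) = 2^210.
Step 3: Approximately 2^210 hash computations needed.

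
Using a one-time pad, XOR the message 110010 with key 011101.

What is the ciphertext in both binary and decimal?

Step 1: Write out the XOR operation bit by bit:
  Message: 110010
  Key:     011101
  XOR:     101111
Step 2: Convert to decimal: 101111 = 47.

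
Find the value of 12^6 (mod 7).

Step 1: Compute 12^6 mod 7 step by step, reducing modulo 7 at each step.
  12^1 mod 7 = 5
  12^2 mod 7 = (5 * 12) mod 7 = 4
  12^3 mod 7 = (4 * 12) mod 7 = 6
  12^4 mod 7 = (6 * 12) mod 7 = 2
  12^5 mod 7 = (2 * 12) mod 7 = 3
  12^6 mod 7 = (3 * 12) mod 7 = 1
Step 2: Result = 1.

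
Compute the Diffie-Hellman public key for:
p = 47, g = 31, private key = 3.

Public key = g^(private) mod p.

Step 1: A = g^a mod p = 31^3 mod 47.
  31^1 mod 47 = 31
  31^2 mod 47 = (31 * 31) mod 47 = 21
  31^3 mod 47 = (21 * 31) mod 47 = 40
Result: A = 40.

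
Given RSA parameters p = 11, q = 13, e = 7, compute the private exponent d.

Step 1: n = 11 * 13 = 143.
Step 2: phi(n) = 10 * 12 = 120.
Step 3: Find d such that 7 * d = 1 (mod 120).
Step 4: d = 7^(-1) mod 120 = 103.
Verification: 7 * 103 = 721 = 6 * 120 + 1.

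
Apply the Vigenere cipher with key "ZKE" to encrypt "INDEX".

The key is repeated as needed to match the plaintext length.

Step 1: Repeat key to match plaintext length:
  Plaintext: INDEX
  Key:       ZKEZK
Step 2: Encrypt each letter:
  I(8) + Z(25) = (8+25) mod 26 = 7 = H
  N(13) + K(10) = (13+10) mod 26 = 23 = X
  D(3) + E(4) = (3+4) mod 26 = 7 = H
  E(4) + Z(25) = (4+25) mod 26 = 3 = D
  X(23) + K(10) = (23+10) mod 26 = 7 = H
Ciphertext: HXHDH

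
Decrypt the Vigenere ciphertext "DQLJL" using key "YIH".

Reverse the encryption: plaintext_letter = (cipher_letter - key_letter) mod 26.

Step 1: Extend key: YIHYI
Step 2: Decrypt each letter (c - k) mod 26:
  D(3) - Y(24) = (3-24) mod 26 = 5 = F
  Q(16) - I(8) = (16-8) mod 26 = 8 = I
  L(11) - H(7) = (11-7) mod 26 = 4 = E
  J(9) - Y(24) = (9-24) mod 26 = 11 = L
  L(11) - I(8) = (11-8) mod 26 = 3 = D
Plaintext: FIELD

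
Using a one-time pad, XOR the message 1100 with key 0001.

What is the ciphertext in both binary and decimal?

Step 1: Write out the XOR operation bit by bit:
  Message: 1100
  Key:     0001
  XOR:     1101
Step 2: Convert to decimal: 1101 = 13.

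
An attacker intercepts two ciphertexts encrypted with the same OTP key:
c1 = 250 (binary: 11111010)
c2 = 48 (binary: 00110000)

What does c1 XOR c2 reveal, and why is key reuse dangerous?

Step 1: c1 XOR c2 = (m1 XOR k) XOR (m2 XOR k).
Step 2: By XOR associativity/commutativity: = m1 XOR m2 XOR k XOR k = m1 XOR m2.
Step 3: 11111010 XOR 00110000 = 11001010 = 202.
Step 4: The key cancels out! An attacker learns m1 XOR m2 = 202, revealing the relationship between plaintexts.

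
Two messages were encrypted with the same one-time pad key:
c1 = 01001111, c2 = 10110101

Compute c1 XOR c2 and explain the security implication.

Step 1: c1 XOR c2 = (m1 XOR k) XOR (m2 XOR k).
Step 2: By XOR associativity/commutativity: = m1 XOR m2 XOR k XOR k = m1 XOR m2.
Step 3: 01001111 XOR 10110101 = 11111010 = 250.
Step 4: The key cancels out! An attacker learns m1 XOR m2 = 250, revealing the relationship between plaintexts.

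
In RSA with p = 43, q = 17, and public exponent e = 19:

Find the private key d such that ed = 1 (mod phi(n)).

Step 1: n = 43 * 17 = 731.
Step 2: phi(n) = 42 * 16 = 672.
Step 3: Find d such that 19 * d = 1 (mod 672).
Step 4: d = 19^(-1) mod 672 = 283.
Verification: 19 * 283 = 5377 = 8 * 672 + 1.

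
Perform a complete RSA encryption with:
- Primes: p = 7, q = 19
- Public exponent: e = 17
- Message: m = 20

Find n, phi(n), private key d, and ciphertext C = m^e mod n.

Step 1: n = 7 * 19 = 133.
Step 2: phi(n) = (7-1)(19-1) = 6 * 18 = 108.
Step 3: Find d = 17^(-1) mod 108 = 89.
  Verify: 17 * 89 = 1513 = 1 (mod 108).
Step 4: C = 20^17 mod 133 = 20.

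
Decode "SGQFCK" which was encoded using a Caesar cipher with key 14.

Step 1: Reverse the shift by subtracting 14 from each letter position.
  S (position 18) -> position (18-14) mod 26 = 4 -> E
  G (position 6) -> position (6-14) mod 26 = 18 -> S
  Q (position 16) -> position (16-14) mod 26 = 2 -> C
  F (position 5) -> position (5-14) mod 26 = 17 -> R
  C (position 2) -> position (2-14) mod 26 = 14 -> O
  K (position 10) -> position (10-14) mod 26 = 22 -> W
Decrypted message: ESCROW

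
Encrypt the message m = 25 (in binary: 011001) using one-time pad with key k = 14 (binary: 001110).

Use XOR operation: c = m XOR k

Step 1: Write out the XOR operation bit by bit:
  Message: 011001
  Key:     001110
  XOR:     010111
Step 2: Convert to decimal: 010111 = 23.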